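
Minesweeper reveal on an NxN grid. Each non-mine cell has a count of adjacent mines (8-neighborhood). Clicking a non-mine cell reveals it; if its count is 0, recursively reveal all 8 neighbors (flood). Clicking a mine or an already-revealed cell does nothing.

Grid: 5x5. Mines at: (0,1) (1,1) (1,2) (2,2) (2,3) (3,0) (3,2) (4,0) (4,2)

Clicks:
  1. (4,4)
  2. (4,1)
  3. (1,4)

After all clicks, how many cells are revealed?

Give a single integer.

Click 1 (4,4) count=0: revealed 4 new [(3,3) (3,4) (4,3) (4,4)] -> total=4
Click 2 (4,1) count=4: revealed 1 new [(4,1)] -> total=5
Click 3 (1,4) count=1: revealed 1 new [(1,4)] -> total=6

Answer: 6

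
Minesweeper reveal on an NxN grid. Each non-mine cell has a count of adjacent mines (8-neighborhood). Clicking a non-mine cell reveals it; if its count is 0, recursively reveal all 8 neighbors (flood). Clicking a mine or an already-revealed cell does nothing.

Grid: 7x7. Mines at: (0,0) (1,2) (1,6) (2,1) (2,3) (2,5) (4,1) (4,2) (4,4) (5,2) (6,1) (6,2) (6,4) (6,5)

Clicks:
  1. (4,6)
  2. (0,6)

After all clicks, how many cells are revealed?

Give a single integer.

Click 1 (4,6) count=0: revealed 6 new [(3,5) (3,6) (4,5) (4,6) (5,5) (5,6)] -> total=6
Click 2 (0,6) count=1: revealed 1 new [(0,6)] -> total=7

Answer: 7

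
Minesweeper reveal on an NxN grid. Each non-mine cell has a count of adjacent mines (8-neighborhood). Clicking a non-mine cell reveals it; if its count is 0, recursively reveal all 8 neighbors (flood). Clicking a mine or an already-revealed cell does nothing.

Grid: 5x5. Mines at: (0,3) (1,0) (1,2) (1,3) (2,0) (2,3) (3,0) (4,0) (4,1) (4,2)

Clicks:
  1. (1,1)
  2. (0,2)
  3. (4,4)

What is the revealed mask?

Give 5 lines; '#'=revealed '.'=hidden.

Click 1 (1,1) count=3: revealed 1 new [(1,1)] -> total=1
Click 2 (0,2) count=3: revealed 1 new [(0,2)] -> total=2
Click 3 (4,4) count=0: revealed 4 new [(3,3) (3,4) (4,3) (4,4)] -> total=6

Answer: ..#..
.#...
.....
...##
...##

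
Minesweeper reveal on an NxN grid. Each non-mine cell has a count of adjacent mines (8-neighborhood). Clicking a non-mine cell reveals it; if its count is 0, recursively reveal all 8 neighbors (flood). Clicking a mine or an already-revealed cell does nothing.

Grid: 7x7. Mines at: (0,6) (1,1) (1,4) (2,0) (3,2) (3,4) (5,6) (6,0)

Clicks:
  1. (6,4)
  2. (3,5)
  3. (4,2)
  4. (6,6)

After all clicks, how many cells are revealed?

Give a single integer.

Answer: 17

Derivation:
Click 1 (6,4) count=0: revealed 15 new [(4,1) (4,2) (4,3) (4,4) (4,5) (5,1) (5,2) (5,3) (5,4) (5,5) (6,1) (6,2) (6,3) (6,4) (6,5)] -> total=15
Click 2 (3,5) count=1: revealed 1 new [(3,5)] -> total=16
Click 3 (4,2) count=1: revealed 0 new [(none)] -> total=16
Click 4 (6,6) count=1: revealed 1 new [(6,6)] -> total=17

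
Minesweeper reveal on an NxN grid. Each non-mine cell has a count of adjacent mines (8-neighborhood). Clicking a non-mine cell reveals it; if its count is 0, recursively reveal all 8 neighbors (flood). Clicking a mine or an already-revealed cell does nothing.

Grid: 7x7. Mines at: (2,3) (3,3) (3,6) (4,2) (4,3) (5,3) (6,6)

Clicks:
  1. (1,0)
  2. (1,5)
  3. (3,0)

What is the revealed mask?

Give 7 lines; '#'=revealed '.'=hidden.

Click 1 (1,0) count=0: revealed 31 new [(0,0) (0,1) (0,2) (0,3) (0,4) (0,5) (0,6) (1,0) (1,1) (1,2) (1,3) (1,4) (1,5) (1,6) (2,0) (2,1) (2,2) (2,4) (2,5) (2,6) (3,0) (3,1) (3,2) (4,0) (4,1) (5,0) (5,1) (5,2) (6,0) (6,1) (6,2)] -> total=31
Click 2 (1,5) count=0: revealed 0 new [(none)] -> total=31
Click 3 (3,0) count=0: revealed 0 new [(none)] -> total=31

Answer: #######
#######
###.###
###....
##.....
###....
###....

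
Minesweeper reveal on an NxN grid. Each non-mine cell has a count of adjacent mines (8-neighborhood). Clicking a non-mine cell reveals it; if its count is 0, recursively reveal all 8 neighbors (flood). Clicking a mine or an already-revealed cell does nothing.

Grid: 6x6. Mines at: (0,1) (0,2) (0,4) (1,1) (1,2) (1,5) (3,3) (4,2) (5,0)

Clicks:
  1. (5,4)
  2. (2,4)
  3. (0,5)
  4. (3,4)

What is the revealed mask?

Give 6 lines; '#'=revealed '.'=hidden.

Answer: .....#
......
....##
....##
...###
...###

Derivation:
Click 1 (5,4) count=0: revealed 10 new [(2,4) (2,5) (3,4) (3,5) (4,3) (4,4) (4,5) (5,3) (5,4) (5,5)] -> total=10
Click 2 (2,4) count=2: revealed 0 new [(none)] -> total=10
Click 3 (0,5) count=2: revealed 1 new [(0,5)] -> total=11
Click 4 (3,4) count=1: revealed 0 new [(none)] -> total=11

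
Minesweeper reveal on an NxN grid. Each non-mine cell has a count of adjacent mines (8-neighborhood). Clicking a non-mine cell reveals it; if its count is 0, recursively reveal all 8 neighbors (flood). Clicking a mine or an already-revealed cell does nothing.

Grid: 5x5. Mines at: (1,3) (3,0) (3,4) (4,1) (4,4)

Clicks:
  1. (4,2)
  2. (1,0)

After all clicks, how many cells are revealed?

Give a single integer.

Answer: 10

Derivation:
Click 1 (4,2) count=1: revealed 1 new [(4,2)] -> total=1
Click 2 (1,0) count=0: revealed 9 new [(0,0) (0,1) (0,2) (1,0) (1,1) (1,2) (2,0) (2,1) (2,2)] -> total=10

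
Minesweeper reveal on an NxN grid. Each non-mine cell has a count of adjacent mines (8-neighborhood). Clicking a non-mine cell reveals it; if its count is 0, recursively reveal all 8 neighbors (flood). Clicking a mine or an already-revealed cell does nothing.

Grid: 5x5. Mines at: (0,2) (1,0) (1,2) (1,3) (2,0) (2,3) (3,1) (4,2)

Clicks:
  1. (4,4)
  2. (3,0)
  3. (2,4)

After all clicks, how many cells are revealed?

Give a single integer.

Answer: 6

Derivation:
Click 1 (4,4) count=0: revealed 4 new [(3,3) (3,4) (4,3) (4,4)] -> total=4
Click 2 (3,0) count=2: revealed 1 new [(3,0)] -> total=5
Click 3 (2,4) count=2: revealed 1 new [(2,4)] -> total=6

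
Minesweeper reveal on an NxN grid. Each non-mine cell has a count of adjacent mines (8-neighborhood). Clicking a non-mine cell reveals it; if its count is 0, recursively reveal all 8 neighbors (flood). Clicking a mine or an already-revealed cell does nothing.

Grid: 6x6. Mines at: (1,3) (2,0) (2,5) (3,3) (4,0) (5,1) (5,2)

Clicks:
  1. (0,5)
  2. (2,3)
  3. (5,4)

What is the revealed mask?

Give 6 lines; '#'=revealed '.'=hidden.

Answer: ....##
....##
...#..
....##
...###
...###

Derivation:
Click 1 (0,5) count=0: revealed 4 new [(0,4) (0,5) (1,4) (1,5)] -> total=4
Click 2 (2,3) count=2: revealed 1 new [(2,3)] -> total=5
Click 3 (5,4) count=0: revealed 8 new [(3,4) (3,5) (4,3) (4,4) (4,5) (5,3) (5,4) (5,5)] -> total=13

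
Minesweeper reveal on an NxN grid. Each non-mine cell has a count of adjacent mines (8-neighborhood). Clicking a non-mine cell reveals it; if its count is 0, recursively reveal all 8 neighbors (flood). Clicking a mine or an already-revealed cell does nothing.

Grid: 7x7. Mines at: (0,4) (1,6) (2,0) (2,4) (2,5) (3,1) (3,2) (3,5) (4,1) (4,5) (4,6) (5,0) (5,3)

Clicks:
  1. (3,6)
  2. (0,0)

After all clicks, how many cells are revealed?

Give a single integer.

Answer: 12

Derivation:
Click 1 (3,6) count=4: revealed 1 new [(3,6)] -> total=1
Click 2 (0,0) count=0: revealed 11 new [(0,0) (0,1) (0,2) (0,3) (1,0) (1,1) (1,2) (1,3) (2,1) (2,2) (2,3)] -> total=12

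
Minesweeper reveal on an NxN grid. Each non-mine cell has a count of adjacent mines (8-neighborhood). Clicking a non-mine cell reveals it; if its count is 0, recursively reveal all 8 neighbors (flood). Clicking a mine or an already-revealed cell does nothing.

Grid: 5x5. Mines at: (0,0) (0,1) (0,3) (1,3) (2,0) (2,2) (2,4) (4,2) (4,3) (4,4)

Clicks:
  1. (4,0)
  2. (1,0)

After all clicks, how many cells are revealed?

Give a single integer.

Answer: 5

Derivation:
Click 1 (4,0) count=0: revealed 4 new [(3,0) (3,1) (4,0) (4,1)] -> total=4
Click 2 (1,0) count=3: revealed 1 new [(1,0)] -> total=5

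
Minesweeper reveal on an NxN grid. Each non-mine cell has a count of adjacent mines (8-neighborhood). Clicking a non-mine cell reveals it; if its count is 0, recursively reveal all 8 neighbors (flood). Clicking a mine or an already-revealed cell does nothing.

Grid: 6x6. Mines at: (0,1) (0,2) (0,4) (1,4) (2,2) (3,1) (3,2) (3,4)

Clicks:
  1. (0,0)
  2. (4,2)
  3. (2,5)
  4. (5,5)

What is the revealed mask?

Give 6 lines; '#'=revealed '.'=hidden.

Click 1 (0,0) count=1: revealed 1 new [(0,0)] -> total=1
Click 2 (4,2) count=2: revealed 1 new [(4,2)] -> total=2
Click 3 (2,5) count=2: revealed 1 new [(2,5)] -> total=3
Click 4 (5,5) count=0: revealed 11 new [(4,0) (4,1) (4,3) (4,4) (4,5) (5,0) (5,1) (5,2) (5,3) (5,4) (5,5)] -> total=14

Answer: #.....
......
.....#
......
######
######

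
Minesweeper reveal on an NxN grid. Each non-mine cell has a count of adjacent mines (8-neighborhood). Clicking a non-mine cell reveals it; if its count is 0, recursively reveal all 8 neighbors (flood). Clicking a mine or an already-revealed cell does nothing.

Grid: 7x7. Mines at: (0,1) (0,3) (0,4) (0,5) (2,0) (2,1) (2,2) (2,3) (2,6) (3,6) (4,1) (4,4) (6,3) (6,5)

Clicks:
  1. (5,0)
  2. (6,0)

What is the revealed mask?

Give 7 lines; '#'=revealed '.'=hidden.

Answer: .......
.......
.......
.......
.......
###....
###....

Derivation:
Click 1 (5,0) count=1: revealed 1 new [(5,0)] -> total=1
Click 2 (6,0) count=0: revealed 5 new [(5,1) (5,2) (6,0) (6,1) (6,2)] -> total=6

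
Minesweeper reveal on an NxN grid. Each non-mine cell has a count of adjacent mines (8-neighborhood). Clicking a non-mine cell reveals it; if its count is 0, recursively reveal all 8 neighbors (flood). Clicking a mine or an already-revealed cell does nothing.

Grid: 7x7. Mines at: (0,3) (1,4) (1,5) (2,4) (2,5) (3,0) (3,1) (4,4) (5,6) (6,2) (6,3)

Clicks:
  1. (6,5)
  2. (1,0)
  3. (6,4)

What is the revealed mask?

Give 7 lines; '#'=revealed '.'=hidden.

Answer: ###....
###....
###....
.......
.......
.......
....##.

Derivation:
Click 1 (6,5) count=1: revealed 1 new [(6,5)] -> total=1
Click 2 (1,0) count=0: revealed 9 new [(0,0) (0,1) (0,2) (1,0) (1,1) (1,2) (2,0) (2,1) (2,2)] -> total=10
Click 3 (6,4) count=1: revealed 1 new [(6,4)] -> total=11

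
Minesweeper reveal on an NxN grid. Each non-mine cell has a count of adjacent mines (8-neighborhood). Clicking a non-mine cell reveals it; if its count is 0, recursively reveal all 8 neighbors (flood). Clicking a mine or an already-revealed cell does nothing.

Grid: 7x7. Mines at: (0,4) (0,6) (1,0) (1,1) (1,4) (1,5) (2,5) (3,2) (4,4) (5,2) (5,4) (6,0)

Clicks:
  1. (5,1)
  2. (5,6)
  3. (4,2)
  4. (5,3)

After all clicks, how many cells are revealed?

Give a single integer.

Answer: 11

Derivation:
Click 1 (5,1) count=2: revealed 1 new [(5,1)] -> total=1
Click 2 (5,6) count=0: revealed 8 new [(3,5) (3,6) (4,5) (4,6) (5,5) (5,6) (6,5) (6,6)] -> total=9
Click 3 (4,2) count=2: revealed 1 new [(4,2)] -> total=10
Click 4 (5,3) count=3: revealed 1 new [(5,3)] -> total=11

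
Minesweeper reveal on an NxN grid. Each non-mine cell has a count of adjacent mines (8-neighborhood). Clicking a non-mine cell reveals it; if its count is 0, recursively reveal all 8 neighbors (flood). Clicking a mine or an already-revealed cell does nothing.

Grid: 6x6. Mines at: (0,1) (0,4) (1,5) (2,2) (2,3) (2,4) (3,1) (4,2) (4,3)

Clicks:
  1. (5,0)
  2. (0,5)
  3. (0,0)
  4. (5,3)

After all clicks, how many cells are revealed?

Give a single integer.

Click 1 (5,0) count=0: revealed 4 new [(4,0) (4,1) (5,0) (5,1)] -> total=4
Click 2 (0,5) count=2: revealed 1 new [(0,5)] -> total=5
Click 3 (0,0) count=1: revealed 1 new [(0,0)] -> total=6
Click 4 (5,3) count=2: revealed 1 new [(5,3)] -> total=7

Answer: 7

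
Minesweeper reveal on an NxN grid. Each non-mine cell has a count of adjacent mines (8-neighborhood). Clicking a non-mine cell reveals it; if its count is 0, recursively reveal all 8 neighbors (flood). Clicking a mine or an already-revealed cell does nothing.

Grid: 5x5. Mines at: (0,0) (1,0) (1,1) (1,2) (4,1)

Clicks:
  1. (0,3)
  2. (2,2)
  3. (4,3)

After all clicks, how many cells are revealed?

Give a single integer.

Click 1 (0,3) count=1: revealed 1 new [(0,3)] -> total=1
Click 2 (2,2) count=2: revealed 1 new [(2,2)] -> total=2
Click 3 (4,3) count=0: revealed 11 new [(0,4) (1,3) (1,4) (2,3) (2,4) (3,2) (3,3) (3,4) (4,2) (4,3) (4,4)] -> total=13

Answer: 13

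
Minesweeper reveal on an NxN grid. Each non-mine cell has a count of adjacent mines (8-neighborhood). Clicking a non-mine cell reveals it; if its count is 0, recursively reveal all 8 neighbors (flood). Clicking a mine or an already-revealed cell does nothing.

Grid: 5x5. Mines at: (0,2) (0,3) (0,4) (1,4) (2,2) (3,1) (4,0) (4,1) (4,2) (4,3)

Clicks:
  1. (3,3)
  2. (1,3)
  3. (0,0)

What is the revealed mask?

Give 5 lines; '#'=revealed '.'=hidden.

Click 1 (3,3) count=3: revealed 1 new [(3,3)] -> total=1
Click 2 (1,3) count=5: revealed 1 new [(1,3)] -> total=2
Click 3 (0,0) count=0: revealed 6 new [(0,0) (0,1) (1,0) (1,1) (2,0) (2,1)] -> total=8

Answer: ##...
##.#.
##...
...#.
.....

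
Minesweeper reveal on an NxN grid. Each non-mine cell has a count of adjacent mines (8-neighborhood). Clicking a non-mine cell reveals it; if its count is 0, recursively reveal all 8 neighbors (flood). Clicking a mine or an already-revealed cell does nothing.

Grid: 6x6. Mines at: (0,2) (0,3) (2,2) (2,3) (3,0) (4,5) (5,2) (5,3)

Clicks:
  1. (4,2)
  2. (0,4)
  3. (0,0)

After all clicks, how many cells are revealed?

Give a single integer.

Click 1 (4,2) count=2: revealed 1 new [(4,2)] -> total=1
Click 2 (0,4) count=1: revealed 1 new [(0,4)] -> total=2
Click 3 (0,0) count=0: revealed 6 new [(0,0) (0,1) (1,0) (1,1) (2,0) (2,1)] -> total=8

Answer: 8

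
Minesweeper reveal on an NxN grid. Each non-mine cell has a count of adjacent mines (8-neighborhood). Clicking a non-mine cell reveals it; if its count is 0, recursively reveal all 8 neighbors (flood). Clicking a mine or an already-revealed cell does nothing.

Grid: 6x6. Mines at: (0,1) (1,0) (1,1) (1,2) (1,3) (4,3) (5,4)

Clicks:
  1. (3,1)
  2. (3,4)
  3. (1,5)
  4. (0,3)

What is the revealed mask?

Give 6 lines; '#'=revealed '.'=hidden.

Answer: ...###
....##
###.##
###.##
###.##
###...

Derivation:
Click 1 (3,1) count=0: revealed 12 new [(2,0) (2,1) (2,2) (3,0) (3,1) (3,2) (4,0) (4,1) (4,2) (5,0) (5,1) (5,2)] -> total=12
Click 2 (3,4) count=1: revealed 1 new [(3,4)] -> total=13
Click 3 (1,5) count=0: revealed 9 new [(0,4) (0,5) (1,4) (1,5) (2,4) (2,5) (3,5) (4,4) (4,5)] -> total=22
Click 4 (0,3) count=2: revealed 1 new [(0,3)] -> total=23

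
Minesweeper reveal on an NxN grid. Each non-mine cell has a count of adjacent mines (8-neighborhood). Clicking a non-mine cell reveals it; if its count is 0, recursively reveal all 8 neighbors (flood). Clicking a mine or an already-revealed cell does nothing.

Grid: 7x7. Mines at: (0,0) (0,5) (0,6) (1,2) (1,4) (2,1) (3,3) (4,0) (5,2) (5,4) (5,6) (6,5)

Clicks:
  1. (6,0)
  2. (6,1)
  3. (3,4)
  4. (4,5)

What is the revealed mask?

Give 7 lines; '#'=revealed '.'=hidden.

Answer: .......
.......
.......
....#..
.....#.
##.....
##.....

Derivation:
Click 1 (6,0) count=0: revealed 4 new [(5,0) (5,1) (6,0) (6,1)] -> total=4
Click 2 (6,1) count=1: revealed 0 new [(none)] -> total=4
Click 3 (3,4) count=1: revealed 1 new [(3,4)] -> total=5
Click 4 (4,5) count=2: revealed 1 new [(4,5)] -> total=6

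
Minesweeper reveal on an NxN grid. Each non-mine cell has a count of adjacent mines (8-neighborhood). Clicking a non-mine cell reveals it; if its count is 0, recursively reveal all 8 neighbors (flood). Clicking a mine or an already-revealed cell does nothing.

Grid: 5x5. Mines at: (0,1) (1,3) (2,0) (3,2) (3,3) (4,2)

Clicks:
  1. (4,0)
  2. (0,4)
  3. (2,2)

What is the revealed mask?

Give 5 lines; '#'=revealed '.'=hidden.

Answer: ....#
.....
..#..
##...
##...

Derivation:
Click 1 (4,0) count=0: revealed 4 new [(3,0) (3,1) (4,0) (4,1)] -> total=4
Click 2 (0,4) count=1: revealed 1 new [(0,4)] -> total=5
Click 3 (2,2) count=3: revealed 1 new [(2,2)] -> total=6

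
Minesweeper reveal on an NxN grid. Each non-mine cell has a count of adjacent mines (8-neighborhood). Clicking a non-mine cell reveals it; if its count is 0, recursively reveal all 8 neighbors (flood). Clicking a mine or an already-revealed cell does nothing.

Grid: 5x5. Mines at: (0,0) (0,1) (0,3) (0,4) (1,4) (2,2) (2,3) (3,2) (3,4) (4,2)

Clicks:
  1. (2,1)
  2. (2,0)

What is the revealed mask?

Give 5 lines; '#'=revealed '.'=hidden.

Click 1 (2,1) count=2: revealed 1 new [(2,1)] -> total=1
Click 2 (2,0) count=0: revealed 7 new [(1,0) (1,1) (2,0) (3,0) (3,1) (4,0) (4,1)] -> total=8

Answer: .....
##...
##...
##...
##...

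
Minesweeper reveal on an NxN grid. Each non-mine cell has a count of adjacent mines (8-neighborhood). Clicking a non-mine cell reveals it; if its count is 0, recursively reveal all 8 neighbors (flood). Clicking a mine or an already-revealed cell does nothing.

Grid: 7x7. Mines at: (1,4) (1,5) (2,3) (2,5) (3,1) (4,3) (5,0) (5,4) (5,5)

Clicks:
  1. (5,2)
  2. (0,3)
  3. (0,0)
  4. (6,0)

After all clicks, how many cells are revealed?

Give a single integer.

Answer: 13

Derivation:
Click 1 (5,2) count=1: revealed 1 new [(5,2)] -> total=1
Click 2 (0,3) count=1: revealed 1 new [(0,3)] -> total=2
Click 3 (0,0) count=0: revealed 10 new [(0,0) (0,1) (0,2) (1,0) (1,1) (1,2) (1,3) (2,0) (2,1) (2,2)] -> total=12
Click 4 (6,0) count=1: revealed 1 new [(6,0)] -> total=13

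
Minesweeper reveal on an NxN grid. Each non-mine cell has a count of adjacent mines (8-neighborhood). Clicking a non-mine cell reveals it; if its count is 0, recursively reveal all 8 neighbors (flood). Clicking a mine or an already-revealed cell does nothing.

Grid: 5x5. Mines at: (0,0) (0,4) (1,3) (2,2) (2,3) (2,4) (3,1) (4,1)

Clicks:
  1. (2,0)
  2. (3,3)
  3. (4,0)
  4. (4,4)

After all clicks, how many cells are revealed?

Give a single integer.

Answer: 8

Derivation:
Click 1 (2,0) count=1: revealed 1 new [(2,0)] -> total=1
Click 2 (3,3) count=3: revealed 1 new [(3,3)] -> total=2
Click 3 (4,0) count=2: revealed 1 new [(4,0)] -> total=3
Click 4 (4,4) count=0: revealed 5 new [(3,2) (3,4) (4,2) (4,3) (4,4)] -> total=8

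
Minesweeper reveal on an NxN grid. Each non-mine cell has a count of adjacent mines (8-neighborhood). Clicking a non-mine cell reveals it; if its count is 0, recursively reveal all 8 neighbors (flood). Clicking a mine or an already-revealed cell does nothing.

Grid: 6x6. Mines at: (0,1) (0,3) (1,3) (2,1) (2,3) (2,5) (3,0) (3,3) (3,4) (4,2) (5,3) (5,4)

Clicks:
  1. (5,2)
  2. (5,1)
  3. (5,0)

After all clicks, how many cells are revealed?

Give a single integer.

Click 1 (5,2) count=2: revealed 1 new [(5,2)] -> total=1
Click 2 (5,1) count=1: revealed 1 new [(5,1)] -> total=2
Click 3 (5,0) count=0: revealed 3 new [(4,0) (4,1) (5,0)] -> total=5

Answer: 5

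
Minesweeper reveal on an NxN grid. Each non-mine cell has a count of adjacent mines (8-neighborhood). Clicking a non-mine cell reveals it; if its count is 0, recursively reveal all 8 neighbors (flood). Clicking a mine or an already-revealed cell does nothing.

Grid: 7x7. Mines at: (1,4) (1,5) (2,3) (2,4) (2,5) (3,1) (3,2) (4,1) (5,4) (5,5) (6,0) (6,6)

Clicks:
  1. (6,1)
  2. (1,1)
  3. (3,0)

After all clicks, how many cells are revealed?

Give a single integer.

Answer: 13

Derivation:
Click 1 (6,1) count=1: revealed 1 new [(6,1)] -> total=1
Click 2 (1,1) count=0: revealed 11 new [(0,0) (0,1) (0,2) (0,3) (1,0) (1,1) (1,2) (1,3) (2,0) (2,1) (2,2)] -> total=12
Click 3 (3,0) count=2: revealed 1 new [(3,0)] -> total=13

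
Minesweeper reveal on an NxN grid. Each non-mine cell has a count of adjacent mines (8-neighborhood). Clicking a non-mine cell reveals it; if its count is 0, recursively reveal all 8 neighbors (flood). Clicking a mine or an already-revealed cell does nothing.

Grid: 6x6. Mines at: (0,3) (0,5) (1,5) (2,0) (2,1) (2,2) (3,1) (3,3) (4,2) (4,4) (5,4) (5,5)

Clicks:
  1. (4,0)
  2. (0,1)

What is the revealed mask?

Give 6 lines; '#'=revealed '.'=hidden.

Answer: ###...
###...
......
......
#.....
......

Derivation:
Click 1 (4,0) count=1: revealed 1 new [(4,0)] -> total=1
Click 2 (0,1) count=0: revealed 6 new [(0,0) (0,1) (0,2) (1,0) (1,1) (1,2)] -> total=7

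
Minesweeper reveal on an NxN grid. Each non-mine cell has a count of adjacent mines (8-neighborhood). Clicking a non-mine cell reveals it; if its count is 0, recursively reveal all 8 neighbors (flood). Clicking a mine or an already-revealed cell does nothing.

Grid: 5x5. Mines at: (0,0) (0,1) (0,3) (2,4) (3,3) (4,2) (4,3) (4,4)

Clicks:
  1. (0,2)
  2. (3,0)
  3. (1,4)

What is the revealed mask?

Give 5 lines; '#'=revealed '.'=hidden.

Answer: ..#..
###.#
###..
###..
##...

Derivation:
Click 1 (0,2) count=2: revealed 1 new [(0,2)] -> total=1
Click 2 (3,0) count=0: revealed 11 new [(1,0) (1,1) (1,2) (2,0) (2,1) (2,2) (3,0) (3,1) (3,2) (4,0) (4,1)] -> total=12
Click 3 (1,4) count=2: revealed 1 new [(1,4)] -> total=13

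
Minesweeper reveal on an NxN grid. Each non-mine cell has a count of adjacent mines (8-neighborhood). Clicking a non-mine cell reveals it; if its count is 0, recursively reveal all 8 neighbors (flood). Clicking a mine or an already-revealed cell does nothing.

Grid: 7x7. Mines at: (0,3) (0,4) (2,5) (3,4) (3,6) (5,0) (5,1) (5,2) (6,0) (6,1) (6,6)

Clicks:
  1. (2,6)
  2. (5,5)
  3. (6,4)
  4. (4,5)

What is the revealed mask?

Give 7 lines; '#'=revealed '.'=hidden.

Answer: .......
.......
......#
.......
...###.
...###.
...###.

Derivation:
Click 1 (2,6) count=2: revealed 1 new [(2,6)] -> total=1
Click 2 (5,5) count=1: revealed 1 new [(5,5)] -> total=2
Click 3 (6,4) count=0: revealed 8 new [(4,3) (4,4) (4,5) (5,3) (5,4) (6,3) (6,4) (6,5)] -> total=10
Click 4 (4,5) count=2: revealed 0 new [(none)] -> total=10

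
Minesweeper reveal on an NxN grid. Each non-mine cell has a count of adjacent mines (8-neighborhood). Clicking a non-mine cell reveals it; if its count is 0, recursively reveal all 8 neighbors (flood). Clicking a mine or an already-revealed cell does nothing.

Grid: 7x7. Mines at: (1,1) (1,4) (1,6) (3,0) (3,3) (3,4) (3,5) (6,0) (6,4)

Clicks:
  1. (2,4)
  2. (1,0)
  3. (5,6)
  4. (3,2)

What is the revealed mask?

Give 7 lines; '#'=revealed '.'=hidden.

Answer: .......
#......
....#..
..#....
.....##
.....##
.....##

Derivation:
Click 1 (2,4) count=4: revealed 1 new [(2,4)] -> total=1
Click 2 (1,0) count=1: revealed 1 new [(1,0)] -> total=2
Click 3 (5,6) count=0: revealed 6 new [(4,5) (4,6) (5,5) (5,6) (6,5) (6,6)] -> total=8
Click 4 (3,2) count=1: revealed 1 new [(3,2)] -> total=9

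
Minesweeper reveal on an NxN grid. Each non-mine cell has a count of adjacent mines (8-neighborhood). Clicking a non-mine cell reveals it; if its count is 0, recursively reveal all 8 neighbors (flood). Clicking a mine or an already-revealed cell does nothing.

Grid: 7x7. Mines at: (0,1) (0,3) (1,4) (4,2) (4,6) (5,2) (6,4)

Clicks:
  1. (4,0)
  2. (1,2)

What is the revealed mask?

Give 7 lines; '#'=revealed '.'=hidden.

Answer: .......
####...
####...
####...
##.....
##.....
##.....

Derivation:
Click 1 (4,0) count=0: revealed 18 new [(1,0) (1,1) (1,2) (1,3) (2,0) (2,1) (2,2) (2,3) (3,0) (3,1) (3,2) (3,3) (4,0) (4,1) (5,0) (5,1) (6,0) (6,1)] -> total=18
Click 2 (1,2) count=2: revealed 0 new [(none)] -> total=18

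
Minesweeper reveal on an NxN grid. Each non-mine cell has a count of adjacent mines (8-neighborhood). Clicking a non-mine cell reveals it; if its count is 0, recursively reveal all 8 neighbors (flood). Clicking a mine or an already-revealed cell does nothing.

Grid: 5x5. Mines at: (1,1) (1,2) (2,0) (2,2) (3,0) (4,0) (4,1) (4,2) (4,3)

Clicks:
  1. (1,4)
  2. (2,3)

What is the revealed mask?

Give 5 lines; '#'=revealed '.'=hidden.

Click 1 (1,4) count=0: revealed 8 new [(0,3) (0,4) (1,3) (1,4) (2,3) (2,4) (3,3) (3,4)] -> total=8
Click 2 (2,3) count=2: revealed 0 new [(none)] -> total=8

Answer: ...##
...##
...##
...##
.....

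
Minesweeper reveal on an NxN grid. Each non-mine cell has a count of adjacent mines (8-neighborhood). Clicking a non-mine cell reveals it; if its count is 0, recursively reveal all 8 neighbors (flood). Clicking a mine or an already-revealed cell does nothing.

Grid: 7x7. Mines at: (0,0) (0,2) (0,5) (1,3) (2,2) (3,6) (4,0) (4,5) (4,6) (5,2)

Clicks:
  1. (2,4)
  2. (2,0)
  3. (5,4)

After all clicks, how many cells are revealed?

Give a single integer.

Answer: 8

Derivation:
Click 1 (2,4) count=1: revealed 1 new [(2,4)] -> total=1
Click 2 (2,0) count=0: revealed 6 new [(1,0) (1,1) (2,0) (2,1) (3,0) (3,1)] -> total=7
Click 3 (5,4) count=1: revealed 1 new [(5,4)] -> total=8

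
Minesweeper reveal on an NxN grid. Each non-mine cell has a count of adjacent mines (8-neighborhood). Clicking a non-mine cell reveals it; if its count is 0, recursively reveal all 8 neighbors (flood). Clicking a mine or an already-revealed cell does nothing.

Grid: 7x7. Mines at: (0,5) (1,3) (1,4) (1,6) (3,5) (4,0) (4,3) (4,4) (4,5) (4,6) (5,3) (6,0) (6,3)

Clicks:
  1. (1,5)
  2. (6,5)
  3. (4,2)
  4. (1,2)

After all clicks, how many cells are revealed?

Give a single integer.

Answer: 9

Derivation:
Click 1 (1,5) count=3: revealed 1 new [(1,5)] -> total=1
Click 2 (6,5) count=0: revealed 6 new [(5,4) (5,5) (5,6) (6,4) (6,5) (6,6)] -> total=7
Click 3 (4,2) count=2: revealed 1 new [(4,2)] -> total=8
Click 4 (1,2) count=1: revealed 1 new [(1,2)] -> total=9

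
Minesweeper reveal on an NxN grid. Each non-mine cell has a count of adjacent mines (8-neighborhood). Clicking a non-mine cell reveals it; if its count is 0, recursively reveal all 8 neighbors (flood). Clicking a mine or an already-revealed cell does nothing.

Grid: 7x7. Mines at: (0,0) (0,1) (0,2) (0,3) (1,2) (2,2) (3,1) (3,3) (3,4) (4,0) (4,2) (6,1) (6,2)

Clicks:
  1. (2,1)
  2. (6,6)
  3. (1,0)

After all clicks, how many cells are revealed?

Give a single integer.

Click 1 (2,1) count=3: revealed 1 new [(2,1)] -> total=1
Click 2 (6,6) count=0: revealed 23 new [(0,4) (0,5) (0,6) (1,4) (1,5) (1,6) (2,4) (2,5) (2,6) (3,5) (3,6) (4,3) (4,4) (4,5) (4,6) (5,3) (5,4) (5,5) (5,6) (6,3) (6,4) (6,5) (6,6)] -> total=24
Click 3 (1,0) count=2: revealed 1 new [(1,0)] -> total=25

Answer: 25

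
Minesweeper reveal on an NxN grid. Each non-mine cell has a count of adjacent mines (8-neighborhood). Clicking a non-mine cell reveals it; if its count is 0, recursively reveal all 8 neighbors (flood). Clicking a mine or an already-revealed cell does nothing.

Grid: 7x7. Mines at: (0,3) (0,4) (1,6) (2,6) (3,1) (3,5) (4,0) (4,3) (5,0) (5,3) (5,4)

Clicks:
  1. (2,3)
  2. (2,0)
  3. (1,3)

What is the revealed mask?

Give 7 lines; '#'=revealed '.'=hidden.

Click 1 (2,3) count=0: revealed 9 new [(1,2) (1,3) (1,4) (2,2) (2,3) (2,4) (3,2) (3,3) (3,4)] -> total=9
Click 2 (2,0) count=1: revealed 1 new [(2,0)] -> total=10
Click 3 (1,3) count=2: revealed 0 new [(none)] -> total=10

Answer: .......
..###..
#.###..
..###..
.......
.......
.......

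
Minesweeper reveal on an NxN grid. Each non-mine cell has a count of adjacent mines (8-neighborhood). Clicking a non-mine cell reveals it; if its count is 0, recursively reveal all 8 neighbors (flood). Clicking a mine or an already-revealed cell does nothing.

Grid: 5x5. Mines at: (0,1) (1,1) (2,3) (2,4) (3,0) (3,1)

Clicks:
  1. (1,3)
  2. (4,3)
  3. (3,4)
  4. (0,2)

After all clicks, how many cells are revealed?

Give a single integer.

Click 1 (1,3) count=2: revealed 1 new [(1,3)] -> total=1
Click 2 (4,3) count=0: revealed 6 new [(3,2) (3,3) (3,4) (4,2) (4,3) (4,4)] -> total=7
Click 3 (3,4) count=2: revealed 0 new [(none)] -> total=7
Click 4 (0,2) count=2: revealed 1 new [(0,2)] -> total=8

Answer: 8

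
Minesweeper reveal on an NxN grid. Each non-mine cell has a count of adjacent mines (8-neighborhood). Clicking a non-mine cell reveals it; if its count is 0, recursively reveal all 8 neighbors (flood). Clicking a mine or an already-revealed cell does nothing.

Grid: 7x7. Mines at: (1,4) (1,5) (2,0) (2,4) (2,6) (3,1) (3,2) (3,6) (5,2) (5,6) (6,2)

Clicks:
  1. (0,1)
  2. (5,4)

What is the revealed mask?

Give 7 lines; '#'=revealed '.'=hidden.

Click 1 (0,1) count=0: revealed 11 new [(0,0) (0,1) (0,2) (0,3) (1,0) (1,1) (1,2) (1,3) (2,1) (2,2) (2,3)] -> total=11
Click 2 (5,4) count=0: revealed 12 new [(3,3) (3,4) (3,5) (4,3) (4,4) (4,5) (5,3) (5,4) (5,5) (6,3) (6,4) (6,5)] -> total=23

Answer: ####...
####...
.###...
...###.
...###.
...###.
...###.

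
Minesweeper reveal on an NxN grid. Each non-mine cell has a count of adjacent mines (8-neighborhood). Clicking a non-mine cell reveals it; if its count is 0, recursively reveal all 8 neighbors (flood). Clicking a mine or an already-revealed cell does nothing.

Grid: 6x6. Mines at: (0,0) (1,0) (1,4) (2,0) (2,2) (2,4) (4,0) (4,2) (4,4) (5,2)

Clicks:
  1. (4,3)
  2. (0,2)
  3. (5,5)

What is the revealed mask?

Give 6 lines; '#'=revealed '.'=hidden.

Click 1 (4,3) count=3: revealed 1 new [(4,3)] -> total=1
Click 2 (0,2) count=0: revealed 6 new [(0,1) (0,2) (0,3) (1,1) (1,2) (1,3)] -> total=7
Click 3 (5,5) count=1: revealed 1 new [(5,5)] -> total=8

Answer: .###..
.###..
......
......
...#..
.....#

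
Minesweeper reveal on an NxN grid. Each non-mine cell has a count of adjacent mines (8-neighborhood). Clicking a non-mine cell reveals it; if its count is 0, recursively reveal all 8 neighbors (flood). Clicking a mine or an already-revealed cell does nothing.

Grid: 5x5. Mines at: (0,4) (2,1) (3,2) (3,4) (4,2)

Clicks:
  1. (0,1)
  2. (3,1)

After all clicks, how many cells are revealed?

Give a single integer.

Answer: 9

Derivation:
Click 1 (0,1) count=0: revealed 8 new [(0,0) (0,1) (0,2) (0,3) (1,0) (1,1) (1,2) (1,3)] -> total=8
Click 2 (3,1) count=3: revealed 1 new [(3,1)] -> total=9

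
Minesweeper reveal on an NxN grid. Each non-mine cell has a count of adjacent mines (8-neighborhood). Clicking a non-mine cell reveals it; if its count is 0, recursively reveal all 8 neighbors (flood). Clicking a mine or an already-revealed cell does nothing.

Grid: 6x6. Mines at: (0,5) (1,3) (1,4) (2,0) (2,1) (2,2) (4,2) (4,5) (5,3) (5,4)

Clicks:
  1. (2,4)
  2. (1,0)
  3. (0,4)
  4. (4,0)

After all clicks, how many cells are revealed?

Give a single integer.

Click 1 (2,4) count=2: revealed 1 new [(2,4)] -> total=1
Click 2 (1,0) count=2: revealed 1 new [(1,0)] -> total=2
Click 3 (0,4) count=3: revealed 1 new [(0,4)] -> total=3
Click 4 (4,0) count=0: revealed 6 new [(3,0) (3,1) (4,0) (4,1) (5,0) (5,1)] -> total=9

Answer: 9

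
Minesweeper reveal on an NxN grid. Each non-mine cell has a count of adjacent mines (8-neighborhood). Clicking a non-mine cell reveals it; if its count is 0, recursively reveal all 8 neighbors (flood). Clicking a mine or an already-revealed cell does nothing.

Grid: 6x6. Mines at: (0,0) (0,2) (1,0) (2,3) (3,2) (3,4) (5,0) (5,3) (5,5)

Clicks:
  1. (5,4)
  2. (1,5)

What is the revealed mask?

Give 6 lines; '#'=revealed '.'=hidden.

Answer: ...###
...###
....##
......
......
....#.

Derivation:
Click 1 (5,4) count=2: revealed 1 new [(5,4)] -> total=1
Click 2 (1,5) count=0: revealed 8 new [(0,3) (0,4) (0,5) (1,3) (1,4) (1,5) (2,4) (2,5)] -> total=9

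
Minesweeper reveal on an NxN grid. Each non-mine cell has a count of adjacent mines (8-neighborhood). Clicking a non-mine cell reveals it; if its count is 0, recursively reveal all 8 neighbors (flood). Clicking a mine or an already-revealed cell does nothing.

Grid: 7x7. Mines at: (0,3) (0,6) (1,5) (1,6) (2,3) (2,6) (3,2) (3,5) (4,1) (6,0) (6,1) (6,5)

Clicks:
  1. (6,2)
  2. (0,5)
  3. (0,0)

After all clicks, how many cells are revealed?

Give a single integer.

Click 1 (6,2) count=1: revealed 1 new [(6,2)] -> total=1
Click 2 (0,5) count=3: revealed 1 new [(0,5)] -> total=2
Click 3 (0,0) count=0: revealed 11 new [(0,0) (0,1) (0,2) (1,0) (1,1) (1,2) (2,0) (2,1) (2,2) (3,0) (3,1)] -> total=13

Answer: 13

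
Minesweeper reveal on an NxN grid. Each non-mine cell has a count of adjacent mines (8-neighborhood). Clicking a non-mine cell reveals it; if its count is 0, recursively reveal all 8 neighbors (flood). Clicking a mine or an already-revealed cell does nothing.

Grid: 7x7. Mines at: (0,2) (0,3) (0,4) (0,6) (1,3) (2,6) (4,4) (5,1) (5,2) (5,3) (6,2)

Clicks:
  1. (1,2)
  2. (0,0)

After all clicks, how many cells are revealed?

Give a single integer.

Click 1 (1,2) count=3: revealed 1 new [(1,2)] -> total=1
Click 2 (0,0) count=0: revealed 16 new [(0,0) (0,1) (1,0) (1,1) (2,0) (2,1) (2,2) (2,3) (3,0) (3,1) (3,2) (3,3) (4,0) (4,1) (4,2) (4,3)] -> total=17

Answer: 17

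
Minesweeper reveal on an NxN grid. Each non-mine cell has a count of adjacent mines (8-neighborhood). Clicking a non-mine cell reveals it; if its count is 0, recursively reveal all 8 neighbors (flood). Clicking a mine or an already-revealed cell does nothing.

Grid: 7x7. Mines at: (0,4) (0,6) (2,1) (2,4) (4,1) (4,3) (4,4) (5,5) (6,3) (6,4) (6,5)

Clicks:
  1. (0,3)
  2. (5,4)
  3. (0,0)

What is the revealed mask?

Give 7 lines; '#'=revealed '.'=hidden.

Answer: ####...
####...
.......
.......
.......
....#..
.......

Derivation:
Click 1 (0,3) count=1: revealed 1 new [(0,3)] -> total=1
Click 2 (5,4) count=6: revealed 1 new [(5,4)] -> total=2
Click 3 (0,0) count=0: revealed 7 new [(0,0) (0,1) (0,2) (1,0) (1,1) (1,2) (1,3)] -> total=9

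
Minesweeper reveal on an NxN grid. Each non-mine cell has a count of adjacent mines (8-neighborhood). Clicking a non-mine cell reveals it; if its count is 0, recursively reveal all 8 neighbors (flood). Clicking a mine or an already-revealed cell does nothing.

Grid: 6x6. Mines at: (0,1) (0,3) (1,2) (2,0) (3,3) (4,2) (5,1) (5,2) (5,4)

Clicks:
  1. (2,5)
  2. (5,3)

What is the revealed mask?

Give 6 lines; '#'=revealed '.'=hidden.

Click 1 (2,5) count=0: revealed 10 new [(0,4) (0,5) (1,4) (1,5) (2,4) (2,5) (3,4) (3,5) (4,4) (4,5)] -> total=10
Click 2 (5,3) count=3: revealed 1 new [(5,3)] -> total=11

Answer: ....##
....##
....##
....##
....##
...#..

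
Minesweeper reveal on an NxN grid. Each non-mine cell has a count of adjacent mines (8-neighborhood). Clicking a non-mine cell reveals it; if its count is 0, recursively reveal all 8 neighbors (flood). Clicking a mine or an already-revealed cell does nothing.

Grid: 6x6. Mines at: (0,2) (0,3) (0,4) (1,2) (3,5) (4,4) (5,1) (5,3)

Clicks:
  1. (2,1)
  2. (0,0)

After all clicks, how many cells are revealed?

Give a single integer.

Answer: 16

Derivation:
Click 1 (2,1) count=1: revealed 1 new [(2,1)] -> total=1
Click 2 (0,0) count=0: revealed 15 new [(0,0) (0,1) (1,0) (1,1) (2,0) (2,2) (2,3) (3,0) (3,1) (3,2) (3,3) (4,0) (4,1) (4,2) (4,3)] -> total=16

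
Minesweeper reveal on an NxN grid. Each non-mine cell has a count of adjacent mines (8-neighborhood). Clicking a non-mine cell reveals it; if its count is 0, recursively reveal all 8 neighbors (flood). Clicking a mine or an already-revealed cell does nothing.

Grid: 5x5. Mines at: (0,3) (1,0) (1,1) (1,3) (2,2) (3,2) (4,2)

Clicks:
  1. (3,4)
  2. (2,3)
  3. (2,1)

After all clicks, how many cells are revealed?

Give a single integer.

Answer: 7

Derivation:
Click 1 (3,4) count=0: revealed 6 new [(2,3) (2,4) (3,3) (3,4) (4,3) (4,4)] -> total=6
Click 2 (2,3) count=3: revealed 0 new [(none)] -> total=6
Click 3 (2,1) count=4: revealed 1 new [(2,1)] -> total=7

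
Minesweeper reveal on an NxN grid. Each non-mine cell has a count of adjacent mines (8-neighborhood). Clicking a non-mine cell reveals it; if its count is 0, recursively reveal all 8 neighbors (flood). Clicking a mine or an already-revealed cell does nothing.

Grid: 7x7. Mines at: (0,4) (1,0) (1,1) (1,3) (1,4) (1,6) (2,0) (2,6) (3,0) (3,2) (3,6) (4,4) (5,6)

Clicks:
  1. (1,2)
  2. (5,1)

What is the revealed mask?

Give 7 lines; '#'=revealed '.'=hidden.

Answer: .......
..#....
.......
.......
####...
######.
######.

Derivation:
Click 1 (1,2) count=2: revealed 1 new [(1,2)] -> total=1
Click 2 (5,1) count=0: revealed 16 new [(4,0) (4,1) (4,2) (4,3) (5,0) (5,1) (5,2) (5,3) (5,4) (5,5) (6,0) (6,1) (6,2) (6,3) (6,4) (6,5)] -> total=17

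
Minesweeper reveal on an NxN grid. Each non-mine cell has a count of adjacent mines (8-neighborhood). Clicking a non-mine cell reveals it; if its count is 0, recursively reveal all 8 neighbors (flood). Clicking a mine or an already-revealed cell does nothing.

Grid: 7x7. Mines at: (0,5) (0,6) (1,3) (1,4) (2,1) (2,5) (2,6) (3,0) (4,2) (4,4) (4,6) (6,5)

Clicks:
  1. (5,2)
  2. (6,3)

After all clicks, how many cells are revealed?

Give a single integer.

Click 1 (5,2) count=1: revealed 1 new [(5,2)] -> total=1
Click 2 (6,3) count=0: revealed 11 new [(4,0) (4,1) (5,0) (5,1) (5,3) (5,4) (6,0) (6,1) (6,2) (6,3) (6,4)] -> total=12

Answer: 12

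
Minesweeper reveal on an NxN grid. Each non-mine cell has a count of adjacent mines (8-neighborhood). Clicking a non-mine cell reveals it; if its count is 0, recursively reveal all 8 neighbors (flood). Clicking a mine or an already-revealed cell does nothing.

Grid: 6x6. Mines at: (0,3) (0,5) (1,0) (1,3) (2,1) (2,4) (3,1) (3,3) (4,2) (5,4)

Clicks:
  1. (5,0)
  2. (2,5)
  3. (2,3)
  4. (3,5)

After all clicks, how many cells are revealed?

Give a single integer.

Click 1 (5,0) count=0: revealed 4 new [(4,0) (4,1) (5,0) (5,1)] -> total=4
Click 2 (2,5) count=1: revealed 1 new [(2,5)] -> total=5
Click 3 (2,3) count=3: revealed 1 new [(2,3)] -> total=6
Click 4 (3,5) count=1: revealed 1 new [(3,5)] -> total=7

Answer: 7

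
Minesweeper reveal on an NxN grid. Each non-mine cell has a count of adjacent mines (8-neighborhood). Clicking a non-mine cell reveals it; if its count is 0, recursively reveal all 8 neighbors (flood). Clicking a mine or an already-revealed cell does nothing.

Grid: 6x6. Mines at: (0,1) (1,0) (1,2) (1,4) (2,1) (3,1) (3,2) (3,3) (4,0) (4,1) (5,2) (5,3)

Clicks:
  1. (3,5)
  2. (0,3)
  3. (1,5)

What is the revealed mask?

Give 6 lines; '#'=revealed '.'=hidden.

Click 1 (3,5) count=0: revealed 8 new [(2,4) (2,5) (3,4) (3,5) (4,4) (4,5) (5,4) (5,5)] -> total=8
Click 2 (0,3) count=2: revealed 1 new [(0,3)] -> total=9
Click 3 (1,5) count=1: revealed 1 new [(1,5)] -> total=10

Answer: ...#..
.....#
....##
....##
....##
....##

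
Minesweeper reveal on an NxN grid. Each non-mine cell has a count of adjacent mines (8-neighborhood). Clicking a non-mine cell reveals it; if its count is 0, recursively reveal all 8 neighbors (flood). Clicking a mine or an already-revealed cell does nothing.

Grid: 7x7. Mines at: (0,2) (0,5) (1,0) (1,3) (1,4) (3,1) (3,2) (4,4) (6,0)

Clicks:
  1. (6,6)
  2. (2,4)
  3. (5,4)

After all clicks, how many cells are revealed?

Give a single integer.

Answer: 24

Derivation:
Click 1 (6,6) count=0: revealed 23 new [(1,5) (1,6) (2,5) (2,6) (3,5) (3,6) (4,1) (4,2) (4,3) (4,5) (4,6) (5,1) (5,2) (5,3) (5,4) (5,5) (5,6) (6,1) (6,2) (6,3) (6,4) (6,5) (6,6)] -> total=23
Click 2 (2,4) count=2: revealed 1 new [(2,4)] -> total=24
Click 3 (5,4) count=1: revealed 0 new [(none)] -> total=24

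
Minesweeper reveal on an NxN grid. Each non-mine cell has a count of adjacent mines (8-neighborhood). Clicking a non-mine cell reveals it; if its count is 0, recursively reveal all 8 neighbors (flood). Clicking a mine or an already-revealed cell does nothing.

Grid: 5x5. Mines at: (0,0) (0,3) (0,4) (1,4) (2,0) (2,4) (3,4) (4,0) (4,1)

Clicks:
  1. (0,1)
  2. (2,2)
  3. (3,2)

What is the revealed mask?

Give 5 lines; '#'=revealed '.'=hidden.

Click 1 (0,1) count=1: revealed 1 new [(0,1)] -> total=1
Click 2 (2,2) count=0: revealed 9 new [(1,1) (1,2) (1,3) (2,1) (2,2) (2,3) (3,1) (3,2) (3,3)] -> total=10
Click 3 (3,2) count=1: revealed 0 new [(none)] -> total=10

Answer: .#...
.###.
.###.
.###.
.....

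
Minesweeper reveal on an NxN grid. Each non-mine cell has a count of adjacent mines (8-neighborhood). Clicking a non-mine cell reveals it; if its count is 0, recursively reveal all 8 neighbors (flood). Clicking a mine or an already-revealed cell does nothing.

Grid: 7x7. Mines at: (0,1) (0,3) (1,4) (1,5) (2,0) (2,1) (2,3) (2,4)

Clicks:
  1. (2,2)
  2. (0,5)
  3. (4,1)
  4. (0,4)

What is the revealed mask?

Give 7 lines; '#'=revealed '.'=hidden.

Click 1 (2,2) count=2: revealed 1 new [(2,2)] -> total=1
Click 2 (0,5) count=2: revealed 1 new [(0,5)] -> total=2
Click 3 (4,1) count=0: revealed 30 new [(2,5) (2,6) (3,0) (3,1) (3,2) (3,3) (3,4) (3,5) (3,6) (4,0) (4,1) (4,2) (4,3) (4,4) (4,5) (4,6) (5,0) (5,1) (5,2) (5,3) (5,4) (5,5) (5,6) (6,0) (6,1) (6,2) (6,3) (6,4) (6,5) (6,6)] -> total=32
Click 4 (0,4) count=3: revealed 1 new [(0,4)] -> total=33

Answer: ....##.
.......
..#..##
#######
#######
#######
#######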